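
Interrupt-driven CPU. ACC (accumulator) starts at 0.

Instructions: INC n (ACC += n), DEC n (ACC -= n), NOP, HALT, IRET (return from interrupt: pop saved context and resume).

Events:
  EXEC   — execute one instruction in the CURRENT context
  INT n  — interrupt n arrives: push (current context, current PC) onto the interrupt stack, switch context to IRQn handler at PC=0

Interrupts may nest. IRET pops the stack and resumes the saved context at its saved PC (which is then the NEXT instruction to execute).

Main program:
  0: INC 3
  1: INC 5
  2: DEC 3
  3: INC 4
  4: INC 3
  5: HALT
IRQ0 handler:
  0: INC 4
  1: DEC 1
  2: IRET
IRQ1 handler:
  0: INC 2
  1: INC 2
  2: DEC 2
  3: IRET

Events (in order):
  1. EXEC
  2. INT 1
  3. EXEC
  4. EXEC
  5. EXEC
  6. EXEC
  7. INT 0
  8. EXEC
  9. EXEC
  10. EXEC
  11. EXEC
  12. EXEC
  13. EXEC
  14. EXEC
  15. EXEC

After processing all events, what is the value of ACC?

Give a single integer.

Answer: 17

Derivation:
Event 1 (EXEC): [MAIN] PC=0: INC 3 -> ACC=3
Event 2 (INT 1): INT 1 arrives: push (MAIN, PC=1), enter IRQ1 at PC=0 (depth now 1)
Event 3 (EXEC): [IRQ1] PC=0: INC 2 -> ACC=5
Event 4 (EXEC): [IRQ1] PC=1: INC 2 -> ACC=7
Event 5 (EXEC): [IRQ1] PC=2: DEC 2 -> ACC=5
Event 6 (EXEC): [IRQ1] PC=3: IRET -> resume MAIN at PC=1 (depth now 0)
Event 7 (INT 0): INT 0 arrives: push (MAIN, PC=1), enter IRQ0 at PC=0 (depth now 1)
Event 8 (EXEC): [IRQ0] PC=0: INC 4 -> ACC=9
Event 9 (EXEC): [IRQ0] PC=1: DEC 1 -> ACC=8
Event 10 (EXEC): [IRQ0] PC=2: IRET -> resume MAIN at PC=1 (depth now 0)
Event 11 (EXEC): [MAIN] PC=1: INC 5 -> ACC=13
Event 12 (EXEC): [MAIN] PC=2: DEC 3 -> ACC=10
Event 13 (EXEC): [MAIN] PC=3: INC 4 -> ACC=14
Event 14 (EXEC): [MAIN] PC=4: INC 3 -> ACC=17
Event 15 (EXEC): [MAIN] PC=5: HALT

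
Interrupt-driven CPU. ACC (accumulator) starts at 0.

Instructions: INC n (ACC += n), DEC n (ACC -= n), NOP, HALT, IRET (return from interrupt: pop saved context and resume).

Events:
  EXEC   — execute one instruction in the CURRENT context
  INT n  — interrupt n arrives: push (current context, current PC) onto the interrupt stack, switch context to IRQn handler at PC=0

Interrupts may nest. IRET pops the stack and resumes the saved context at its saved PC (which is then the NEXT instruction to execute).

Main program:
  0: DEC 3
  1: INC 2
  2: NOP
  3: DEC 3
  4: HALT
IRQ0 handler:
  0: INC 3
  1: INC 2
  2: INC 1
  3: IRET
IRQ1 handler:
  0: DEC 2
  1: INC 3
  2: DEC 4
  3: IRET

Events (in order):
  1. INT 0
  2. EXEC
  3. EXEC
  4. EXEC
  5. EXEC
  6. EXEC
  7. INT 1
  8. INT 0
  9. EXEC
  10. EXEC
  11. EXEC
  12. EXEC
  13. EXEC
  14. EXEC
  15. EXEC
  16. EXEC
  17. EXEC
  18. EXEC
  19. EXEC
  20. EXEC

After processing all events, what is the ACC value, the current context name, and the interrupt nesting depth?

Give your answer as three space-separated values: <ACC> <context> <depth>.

Event 1 (INT 0): INT 0 arrives: push (MAIN, PC=0), enter IRQ0 at PC=0 (depth now 1)
Event 2 (EXEC): [IRQ0] PC=0: INC 3 -> ACC=3
Event 3 (EXEC): [IRQ0] PC=1: INC 2 -> ACC=5
Event 4 (EXEC): [IRQ0] PC=2: INC 1 -> ACC=6
Event 5 (EXEC): [IRQ0] PC=3: IRET -> resume MAIN at PC=0 (depth now 0)
Event 6 (EXEC): [MAIN] PC=0: DEC 3 -> ACC=3
Event 7 (INT 1): INT 1 arrives: push (MAIN, PC=1), enter IRQ1 at PC=0 (depth now 1)
Event 8 (INT 0): INT 0 arrives: push (IRQ1, PC=0), enter IRQ0 at PC=0 (depth now 2)
Event 9 (EXEC): [IRQ0] PC=0: INC 3 -> ACC=6
Event 10 (EXEC): [IRQ0] PC=1: INC 2 -> ACC=8
Event 11 (EXEC): [IRQ0] PC=2: INC 1 -> ACC=9
Event 12 (EXEC): [IRQ0] PC=3: IRET -> resume IRQ1 at PC=0 (depth now 1)
Event 13 (EXEC): [IRQ1] PC=0: DEC 2 -> ACC=7
Event 14 (EXEC): [IRQ1] PC=1: INC 3 -> ACC=10
Event 15 (EXEC): [IRQ1] PC=2: DEC 4 -> ACC=6
Event 16 (EXEC): [IRQ1] PC=3: IRET -> resume MAIN at PC=1 (depth now 0)
Event 17 (EXEC): [MAIN] PC=1: INC 2 -> ACC=8
Event 18 (EXEC): [MAIN] PC=2: NOP
Event 19 (EXEC): [MAIN] PC=3: DEC 3 -> ACC=5
Event 20 (EXEC): [MAIN] PC=4: HALT

Answer: 5 MAIN 0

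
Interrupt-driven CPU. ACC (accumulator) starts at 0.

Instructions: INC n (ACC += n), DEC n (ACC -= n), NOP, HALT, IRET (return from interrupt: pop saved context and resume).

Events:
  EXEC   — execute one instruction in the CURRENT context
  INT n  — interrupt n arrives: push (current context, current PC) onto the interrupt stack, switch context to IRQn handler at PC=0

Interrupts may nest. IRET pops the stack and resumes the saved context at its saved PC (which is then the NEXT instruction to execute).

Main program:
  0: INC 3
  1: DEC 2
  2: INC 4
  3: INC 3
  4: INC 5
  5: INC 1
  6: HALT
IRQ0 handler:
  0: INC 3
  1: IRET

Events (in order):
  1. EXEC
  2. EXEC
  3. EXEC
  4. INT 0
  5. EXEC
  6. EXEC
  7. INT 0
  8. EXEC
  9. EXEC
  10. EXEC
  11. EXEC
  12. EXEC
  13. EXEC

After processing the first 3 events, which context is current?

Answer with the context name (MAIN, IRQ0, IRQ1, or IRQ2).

Answer: MAIN

Derivation:
Event 1 (EXEC): [MAIN] PC=0: INC 3 -> ACC=3
Event 2 (EXEC): [MAIN] PC=1: DEC 2 -> ACC=1
Event 3 (EXEC): [MAIN] PC=2: INC 4 -> ACC=5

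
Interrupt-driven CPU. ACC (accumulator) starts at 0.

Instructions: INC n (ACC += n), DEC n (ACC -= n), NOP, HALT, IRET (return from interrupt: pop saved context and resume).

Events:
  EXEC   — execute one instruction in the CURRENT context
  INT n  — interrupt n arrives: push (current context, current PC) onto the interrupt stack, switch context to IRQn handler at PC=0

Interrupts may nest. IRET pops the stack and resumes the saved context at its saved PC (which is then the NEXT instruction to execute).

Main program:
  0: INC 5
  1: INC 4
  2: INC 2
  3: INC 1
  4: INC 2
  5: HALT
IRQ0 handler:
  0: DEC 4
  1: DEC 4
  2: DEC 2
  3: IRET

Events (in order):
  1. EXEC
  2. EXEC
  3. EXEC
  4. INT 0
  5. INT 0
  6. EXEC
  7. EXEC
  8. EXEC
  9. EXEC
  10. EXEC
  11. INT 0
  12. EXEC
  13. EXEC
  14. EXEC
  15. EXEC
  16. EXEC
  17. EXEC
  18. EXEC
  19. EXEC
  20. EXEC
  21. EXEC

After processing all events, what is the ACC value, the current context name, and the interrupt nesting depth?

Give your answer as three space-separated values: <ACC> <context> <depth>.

Event 1 (EXEC): [MAIN] PC=0: INC 5 -> ACC=5
Event 2 (EXEC): [MAIN] PC=1: INC 4 -> ACC=9
Event 3 (EXEC): [MAIN] PC=2: INC 2 -> ACC=11
Event 4 (INT 0): INT 0 arrives: push (MAIN, PC=3), enter IRQ0 at PC=0 (depth now 1)
Event 5 (INT 0): INT 0 arrives: push (IRQ0, PC=0), enter IRQ0 at PC=0 (depth now 2)
Event 6 (EXEC): [IRQ0] PC=0: DEC 4 -> ACC=7
Event 7 (EXEC): [IRQ0] PC=1: DEC 4 -> ACC=3
Event 8 (EXEC): [IRQ0] PC=2: DEC 2 -> ACC=1
Event 9 (EXEC): [IRQ0] PC=3: IRET -> resume IRQ0 at PC=0 (depth now 1)
Event 10 (EXEC): [IRQ0] PC=0: DEC 4 -> ACC=-3
Event 11 (INT 0): INT 0 arrives: push (IRQ0, PC=1), enter IRQ0 at PC=0 (depth now 2)
Event 12 (EXEC): [IRQ0] PC=0: DEC 4 -> ACC=-7
Event 13 (EXEC): [IRQ0] PC=1: DEC 4 -> ACC=-11
Event 14 (EXEC): [IRQ0] PC=2: DEC 2 -> ACC=-13
Event 15 (EXEC): [IRQ0] PC=3: IRET -> resume IRQ0 at PC=1 (depth now 1)
Event 16 (EXEC): [IRQ0] PC=1: DEC 4 -> ACC=-17
Event 17 (EXEC): [IRQ0] PC=2: DEC 2 -> ACC=-19
Event 18 (EXEC): [IRQ0] PC=3: IRET -> resume MAIN at PC=3 (depth now 0)
Event 19 (EXEC): [MAIN] PC=3: INC 1 -> ACC=-18
Event 20 (EXEC): [MAIN] PC=4: INC 2 -> ACC=-16
Event 21 (EXEC): [MAIN] PC=5: HALT

Answer: -16 MAIN 0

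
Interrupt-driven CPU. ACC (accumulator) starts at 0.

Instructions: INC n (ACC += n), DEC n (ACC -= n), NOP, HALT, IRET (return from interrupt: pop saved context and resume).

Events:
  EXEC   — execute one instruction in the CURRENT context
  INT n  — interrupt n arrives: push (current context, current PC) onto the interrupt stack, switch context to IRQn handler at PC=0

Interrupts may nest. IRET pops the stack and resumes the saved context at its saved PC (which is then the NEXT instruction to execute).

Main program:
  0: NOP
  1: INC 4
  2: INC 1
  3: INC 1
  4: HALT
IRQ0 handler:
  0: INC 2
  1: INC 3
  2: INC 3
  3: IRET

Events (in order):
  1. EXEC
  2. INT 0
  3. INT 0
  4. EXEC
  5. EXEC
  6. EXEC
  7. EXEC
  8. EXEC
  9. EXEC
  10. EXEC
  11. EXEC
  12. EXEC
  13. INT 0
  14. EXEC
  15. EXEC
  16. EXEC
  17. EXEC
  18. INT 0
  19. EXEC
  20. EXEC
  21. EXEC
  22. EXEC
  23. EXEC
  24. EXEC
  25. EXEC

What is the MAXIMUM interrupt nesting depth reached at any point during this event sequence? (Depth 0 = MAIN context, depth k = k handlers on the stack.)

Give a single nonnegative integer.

Event 1 (EXEC): [MAIN] PC=0: NOP [depth=0]
Event 2 (INT 0): INT 0 arrives: push (MAIN, PC=1), enter IRQ0 at PC=0 (depth now 1) [depth=1]
Event 3 (INT 0): INT 0 arrives: push (IRQ0, PC=0), enter IRQ0 at PC=0 (depth now 2) [depth=2]
Event 4 (EXEC): [IRQ0] PC=0: INC 2 -> ACC=2 [depth=2]
Event 5 (EXEC): [IRQ0] PC=1: INC 3 -> ACC=5 [depth=2]
Event 6 (EXEC): [IRQ0] PC=2: INC 3 -> ACC=8 [depth=2]
Event 7 (EXEC): [IRQ0] PC=3: IRET -> resume IRQ0 at PC=0 (depth now 1) [depth=1]
Event 8 (EXEC): [IRQ0] PC=0: INC 2 -> ACC=10 [depth=1]
Event 9 (EXEC): [IRQ0] PC=1: INC 3 -> ACC=13 [depth=1]
Event 10 (EXEC): [IRQ0] PC=2: INC 3 -> ACC=16 [depth=1]
Event 11 (EXEC): [IRQ0] PC=3: IRET -> resume MAIN at PC=1 (depth now 0) [depth=0]
Event 12 (EXEC): [MAIN] PC=1: INC 4 -> ACC=20 [depth=0]
Event 13 (INT 0): INT 0 arrives: push (MAIN, PC=2), enter IRQ0 at PC=0 (depth now 1) [depth=1]
Event 14 (EXEC): [IRQ0] PC=0: INC 2 -> ACC=22 [depth=1]
Event 15 (EXEC): [IRQ0] PC=1: INC 3 -> ACC=25 [depth=1]
Event 16 (EXEC): [IRQ0] PC=2: INC 3 -> ACC=28 [depth=1]
Event 17 (EXEC): [IRQ0] PC=3: IRET -> resume MAIN at PC=2 (depth now 0) [depth=0]
Event 18 (INT 0): INT 0 arrives: push (MAIN, PC=2), enter IRQ0 at PC=0 (depth now 1) [depth=1]
Event 19 (EXEC): [IRQ0] PC=0: INC 2 -> ACC=30 [depth=1]
Event 20 (EXEC): [IRQ0] PC=1: INC 3 -> ACC=33 [depth=1]
Event 21 (EXEC): [IRQ0] PC=2: INC 3 -> ACC=36 [depth=1]
Event 22 (EXEC): [IRQ0] PC=3: IRET -> resume MAIN at PC=2 (depth now 0) [depth=0]
Event 23 (EXEC): [MAIN] PC=2: INC 1 -> ACC=37 [depth=0]
Event 24 (EXEC): [MAIN] PC=3: INC 1 -> ACC=38 [depth=0]
Event 25 (EXEC): [MAIN] PC=4: HALT [depth=0]
Max depth observed: 2

Answer: 2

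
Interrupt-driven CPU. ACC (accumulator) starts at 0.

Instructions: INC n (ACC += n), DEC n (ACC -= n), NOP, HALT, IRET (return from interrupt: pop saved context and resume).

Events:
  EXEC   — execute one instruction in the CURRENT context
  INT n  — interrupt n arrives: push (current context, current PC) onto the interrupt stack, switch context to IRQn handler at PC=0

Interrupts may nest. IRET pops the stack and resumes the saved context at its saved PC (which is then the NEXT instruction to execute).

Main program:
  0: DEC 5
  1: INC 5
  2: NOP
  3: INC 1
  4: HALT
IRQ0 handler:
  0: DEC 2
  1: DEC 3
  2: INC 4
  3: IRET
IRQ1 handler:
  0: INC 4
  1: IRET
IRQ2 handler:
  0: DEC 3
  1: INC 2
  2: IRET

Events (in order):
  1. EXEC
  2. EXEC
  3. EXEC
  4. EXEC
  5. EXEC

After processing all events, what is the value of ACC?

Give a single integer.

Answer: 1

Derivation:
Event 1 (EXEC): [MAIN] PC=0: DEC 5 -> ACC=-5
Event 2 (EXEC): [MAIN] PC=1: INC 5 -> ACC=0
Event 3 (EXEC): [MAIN] PC=2: NOP
Event 4 (EXEC): [MAIN] PC=3: INC 1 -> ACC=1
Event 5 (EXEC): [MAIN] PC=4: HALT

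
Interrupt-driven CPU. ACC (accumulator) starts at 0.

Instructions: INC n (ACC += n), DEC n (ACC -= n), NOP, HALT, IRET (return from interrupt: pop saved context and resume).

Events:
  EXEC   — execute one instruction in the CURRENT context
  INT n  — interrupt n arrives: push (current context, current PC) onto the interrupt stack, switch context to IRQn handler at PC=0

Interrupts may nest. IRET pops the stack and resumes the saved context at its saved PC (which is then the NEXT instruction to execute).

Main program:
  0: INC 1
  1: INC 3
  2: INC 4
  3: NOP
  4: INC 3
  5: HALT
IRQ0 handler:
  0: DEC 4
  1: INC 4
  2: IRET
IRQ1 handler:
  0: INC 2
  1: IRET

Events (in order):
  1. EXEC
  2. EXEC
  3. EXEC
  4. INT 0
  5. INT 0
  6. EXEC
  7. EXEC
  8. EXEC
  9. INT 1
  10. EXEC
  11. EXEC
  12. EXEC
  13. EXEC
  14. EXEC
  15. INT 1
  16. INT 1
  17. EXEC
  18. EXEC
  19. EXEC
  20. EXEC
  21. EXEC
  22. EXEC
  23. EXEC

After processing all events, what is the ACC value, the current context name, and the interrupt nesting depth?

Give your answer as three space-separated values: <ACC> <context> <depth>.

Answer: 17 MAIN 0

Derivation:
Event 1 (EXEC): [MAIN] PC=0: INC 1 -> ACC=1
Event 2 (EXEC): [MAIN] PC=1: INC 3 -> ACC=4
Event 3 (EXEC): [MAIN] PC=2: INC 4 -> ACC=8
Event 4 (INT 0): INT 0 arrives: push (MAIN, PC=3), enter IRQ0 at PC=0 (depth now 1)
Event 5 (INT 0): INT 0 arrives: push (IRQ0, PC=0), enter IRQ0 at PC=0 (depth now 2)
Event 6 (EXEC): [IRQ0] PC=0: DEC 4 -> ACC=4
Event 7 (EXEC): [IRQ0] PC=1: INC 4 -> ACC=8
Event 8 (EXEC): [IRQ0] PC=2: IRET -> resume IRQ0 at PC=0 (depth now 1)
Event 9 (INT 1): INT 1 arrives: push (IRQ0, PC=0), enter IRQ1 at PC=0 (depth now 2)
Event 10 (EXEC): [IRQ1] PC=0: INC 2 -> ACC=10
Event 11 (EXEC): [IRQ1] PC=1: IRET -> resume IRQ0 at PC=0 (depth now 1)
Event 12 (EXEC): [IRQ0] PC=0: DEC 4 -> ACC=6
Event 13 (EXEC): [IRQ0] PC=1: INC 4 -> ACC=10
Event 14 (EXEC): [IRQ0] PC=2: IRET -> resume MAIN at PC=3 (depth now 0)
Event 15 (INT 1): INT 1 arrives: push (MAIN, PC=3), enter IRQ1 at PC=0 (depth now 1)
Event 16 (INT 1): INT 1 arrives: push (IRQ1, PC=0), enter IRQ1 at PC=0 (depth now 2)
Event 17 (EXEC): [IRQ1] PC=0: INC 2 -> ACC=12
Event 18 (EXEC): [IRQ1] PC=1: IRET -> resume IRQ1 at PC=0 (depth now 1)
Event 19 (EXEC): [IRQ1] PC=0: INC 2 -> ACC=14
Event 20 (EXEC): [IRQ1] PC=1: IRET -> resume MAIN at PC=3 (depth now 0)
Event 21 (EXEC): [MAIN] PC=3: NOP
Event 22 (EXEC): [MAIN] PC=4: INC 3 -> ACC=17
Event 23 (EXEC): [MAIN] PC=5: HALT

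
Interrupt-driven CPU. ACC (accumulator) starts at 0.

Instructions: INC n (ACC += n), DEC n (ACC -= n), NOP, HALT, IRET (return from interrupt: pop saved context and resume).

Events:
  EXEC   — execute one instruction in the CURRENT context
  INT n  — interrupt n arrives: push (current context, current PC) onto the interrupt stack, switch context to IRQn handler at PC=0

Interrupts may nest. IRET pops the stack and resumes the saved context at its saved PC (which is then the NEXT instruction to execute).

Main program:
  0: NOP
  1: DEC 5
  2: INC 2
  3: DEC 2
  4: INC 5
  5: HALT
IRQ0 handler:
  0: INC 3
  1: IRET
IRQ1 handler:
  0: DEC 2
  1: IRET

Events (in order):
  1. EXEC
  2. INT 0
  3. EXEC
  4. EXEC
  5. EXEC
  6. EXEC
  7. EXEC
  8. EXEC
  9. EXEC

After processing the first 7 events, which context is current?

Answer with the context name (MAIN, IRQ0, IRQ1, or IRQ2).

Answer: MAIN

Derivation:
Event 1 (EXEC): [MAIN] PC=0: NOP
Event 2 (INT 0): INT 0 arrives: push (MAIN, PC=1), enter IRQ0 at PC=0 (depth now 1)
Event 3 (EXEC): [IRQ0] PC=0: INC 3 -> ACC=3
Event 4 (EXEC): [IRQ0] PC=1: IRET -> resume MAIN at PC=1 (depth now 0)
Event 5 (EXEC): [MAIN] PC=1: DEC 5 -> ACC=-2
Event 6 (EXEC): [MAIN] PC=2: INC 2 -> ACC=0
Event 7 (EXEC): [MAIN] PC=3: DEC 2 -> ACC=-2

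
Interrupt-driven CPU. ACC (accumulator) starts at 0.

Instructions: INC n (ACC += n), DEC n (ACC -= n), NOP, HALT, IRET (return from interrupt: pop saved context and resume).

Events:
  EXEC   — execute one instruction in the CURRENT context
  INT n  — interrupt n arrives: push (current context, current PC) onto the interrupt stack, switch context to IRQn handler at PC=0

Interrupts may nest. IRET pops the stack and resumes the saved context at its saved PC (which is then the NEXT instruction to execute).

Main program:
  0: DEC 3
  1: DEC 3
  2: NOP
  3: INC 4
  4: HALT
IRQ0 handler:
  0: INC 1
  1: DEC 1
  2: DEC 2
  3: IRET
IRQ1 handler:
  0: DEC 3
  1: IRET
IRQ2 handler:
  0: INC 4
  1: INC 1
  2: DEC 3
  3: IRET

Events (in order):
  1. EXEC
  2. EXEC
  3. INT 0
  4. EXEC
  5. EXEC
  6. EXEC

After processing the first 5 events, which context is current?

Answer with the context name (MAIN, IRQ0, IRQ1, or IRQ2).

Event 1 (EXEC): [MAIN] PC=0: DEC 3 -> ACC=-3
Event 2 (EXEC): [MAIN] PC=1: DEC 3 -> ACC=-6
Event 3 (INT 0): INT 0 arrives: push (MAIN, PC=2), enter IRQ0 at PC=0 (depth now 1)
Event 4 (EXEC): [IRQ0] PC=0: INC 1 -> ACC=-5
Event 5 (EXEC): [IRQ0] PC=1: DEC 1 -> ACC=-6

Answer: IRQ0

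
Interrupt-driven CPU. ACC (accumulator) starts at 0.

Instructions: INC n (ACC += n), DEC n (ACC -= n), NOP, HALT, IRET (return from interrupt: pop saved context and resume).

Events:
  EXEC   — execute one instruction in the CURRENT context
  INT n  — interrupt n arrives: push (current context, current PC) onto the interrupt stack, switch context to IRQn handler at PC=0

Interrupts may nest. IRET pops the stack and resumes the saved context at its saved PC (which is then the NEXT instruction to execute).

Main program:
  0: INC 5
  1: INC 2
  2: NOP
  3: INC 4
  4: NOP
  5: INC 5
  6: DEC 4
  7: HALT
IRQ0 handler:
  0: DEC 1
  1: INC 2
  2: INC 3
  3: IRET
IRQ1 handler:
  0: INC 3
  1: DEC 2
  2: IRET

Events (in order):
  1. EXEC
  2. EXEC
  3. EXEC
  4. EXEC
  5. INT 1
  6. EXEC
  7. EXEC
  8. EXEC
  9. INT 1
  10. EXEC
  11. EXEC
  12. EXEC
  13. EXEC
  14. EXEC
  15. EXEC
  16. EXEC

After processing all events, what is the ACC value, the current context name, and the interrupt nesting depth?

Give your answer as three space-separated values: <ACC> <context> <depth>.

Event 1 (EXEC): [MAIN] PC=0: INC 5 -> ACC=5
Event 2 (EXEC): [MAIN] PC=1: INC 2 -> ACC=7
Event 3 (EXEC): [MAIN] PC=2: NOP
Event 4 (EXEC): [MAIN] PC=3: INC 4 -> ACC=11
Event 5 (INT 1): INT 1 arrives: push (MAIN, PC=4), enter IRQ1 at PC=0 (depth now 1)
Event 6 (EXEC): [IRQ1] PC=0: INC 3 -> ACC=14
Event 7 (EXEC): [IRQ1] PC=1: DEC 2 -> ACC=12
Event 8 (EXEC): [IRQ1] PC=2: IRET -> resume MAIN at PC=4 (depth now 0)
Event 9 (INT 1): INT 1 arrives: push (MAIN, PC=4), enter IRQ1 at PC=0 (depth now 1)
Event 10 (EXEC): [IRQ1] PC=0: INC 3 -> ACC=15
Event 11 (EXEC): [IRQ1] PC=1: DEC 2 -> ACC=13
Event 12 (EXEC): [IRQ1] PC=2: IRET -> resume MAIN at PC=4 (depth now 0)
Event 13 (EXEC): [MAIN] PC=4: NOP
Event 14 (EXEC): [MAIN] PC=5: INC 5 -> ACC=18
Event 15 (EXEC): [MAIN] PC=6: DEC 4 -> ACC=14
Event 16 (EXEC): [MAIN] PC=7: HALT

Answer: 14 MAIN 0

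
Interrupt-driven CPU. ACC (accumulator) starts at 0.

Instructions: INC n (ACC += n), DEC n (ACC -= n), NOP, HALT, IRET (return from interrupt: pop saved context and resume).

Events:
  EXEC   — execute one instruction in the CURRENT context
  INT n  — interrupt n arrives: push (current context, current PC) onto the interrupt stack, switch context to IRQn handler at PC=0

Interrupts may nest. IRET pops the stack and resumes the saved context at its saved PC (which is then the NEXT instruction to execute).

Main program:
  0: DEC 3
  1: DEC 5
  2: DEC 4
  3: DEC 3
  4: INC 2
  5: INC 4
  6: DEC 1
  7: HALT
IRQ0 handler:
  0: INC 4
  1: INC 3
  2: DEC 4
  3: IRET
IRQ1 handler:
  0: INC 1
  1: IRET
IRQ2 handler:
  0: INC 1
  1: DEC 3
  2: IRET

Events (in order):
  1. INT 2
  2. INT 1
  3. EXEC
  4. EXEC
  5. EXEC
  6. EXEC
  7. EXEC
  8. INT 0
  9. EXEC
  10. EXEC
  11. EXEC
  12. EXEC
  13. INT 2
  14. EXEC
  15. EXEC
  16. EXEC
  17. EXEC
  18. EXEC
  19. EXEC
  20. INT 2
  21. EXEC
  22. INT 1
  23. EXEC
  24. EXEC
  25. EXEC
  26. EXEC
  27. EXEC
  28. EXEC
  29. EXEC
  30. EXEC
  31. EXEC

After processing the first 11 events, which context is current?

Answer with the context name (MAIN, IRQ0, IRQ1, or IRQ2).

Answer: IRQ0

Derivation:
Event 1 (INT 2): INT 2 arrives: push (MAIN, PC=0), enter IRQ2 at PC=0 (depth now 1)
Event 2 (INT 1): INT 1 arrives: push (IRQ2, PC=0), enter IRQ1 at PC=0 (depth now 2)
Event 3 (EXEC): [IRQ1] PC=0: INC 1 -> ACC=1
Event 4 (EXEC): [IRQ1] PC=1: IRET -> resume IRQ2 at PC=0 (depth now 1)
Event 5 (EXEC): [IRQ2] PC=0: INC 1 -> ACC=2
Event 6 (EXEC): [IRQ2] PC=1: DEC 3 -> ACC=-1
Event 7 (EXEC): [IRQ2] PC=2: IRET -> resume MAIN at PC=0 (depth now 0)
Event 8 (INT 0): INT 0 arrives: push (MAIN, PC=0), enter IRQ0 at PC=0 (depth now 1)
Event 9 (EXEC): [IRQ0] PC=0: INC 4 -> ACC=3
Event 10 (EXEC): [IRQ0] PC=1: INC 3 -> ACC=6
Event 11 (EXEC): [IRQ0] PC=2: DEC 4 -> ACC=2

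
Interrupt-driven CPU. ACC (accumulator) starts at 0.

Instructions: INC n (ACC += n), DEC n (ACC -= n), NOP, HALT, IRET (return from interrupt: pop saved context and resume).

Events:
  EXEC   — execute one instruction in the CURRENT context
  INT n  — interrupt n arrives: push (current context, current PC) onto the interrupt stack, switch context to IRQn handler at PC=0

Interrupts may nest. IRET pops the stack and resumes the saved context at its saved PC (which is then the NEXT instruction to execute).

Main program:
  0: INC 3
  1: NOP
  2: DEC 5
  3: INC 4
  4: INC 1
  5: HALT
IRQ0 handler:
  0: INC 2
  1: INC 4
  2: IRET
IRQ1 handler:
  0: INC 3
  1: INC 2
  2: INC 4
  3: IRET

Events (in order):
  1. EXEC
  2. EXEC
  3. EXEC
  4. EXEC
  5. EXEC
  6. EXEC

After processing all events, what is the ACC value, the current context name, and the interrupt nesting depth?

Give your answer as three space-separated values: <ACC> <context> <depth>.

Event 1 (EXEC): [MAIN] PC=0: INC 3 -> ACC=3
Event 2 (EXEC): [MAIN] PC=1: NOP
Event 3 (EXEC): [MAIN] PC=2: DEC 5 -> ACC=-2
Event 4 (EXEC): [MAIN] PC=3: INC 4 -> ACC=2
Event 5 (EXEC): [MAIN] PC=4: INC 1 -> ACC=3
Event 6 (EXEC): [MAIN] PC=5: HALT

Answer: 3 MAIN 0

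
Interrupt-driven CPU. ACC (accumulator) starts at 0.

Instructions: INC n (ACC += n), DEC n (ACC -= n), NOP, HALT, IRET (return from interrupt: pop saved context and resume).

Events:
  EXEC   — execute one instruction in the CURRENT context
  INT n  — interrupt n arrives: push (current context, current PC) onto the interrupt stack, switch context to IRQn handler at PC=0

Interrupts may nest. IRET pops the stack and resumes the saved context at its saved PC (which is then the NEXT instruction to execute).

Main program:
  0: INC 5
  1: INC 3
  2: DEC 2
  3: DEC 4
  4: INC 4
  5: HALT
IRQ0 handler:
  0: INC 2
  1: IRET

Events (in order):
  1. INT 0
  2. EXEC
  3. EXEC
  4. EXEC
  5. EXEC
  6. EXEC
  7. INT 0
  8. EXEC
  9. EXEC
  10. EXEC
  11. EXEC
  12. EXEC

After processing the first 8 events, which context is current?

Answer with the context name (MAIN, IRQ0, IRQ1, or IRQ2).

Answer: IRQ0

Derivation:
Event 1 (INT 0): INT 0 arrives: push (MAIN, PC=0), enter IRQ0 at PC=0 (depth now 1)
Event 2 (EXEC): [IRQ0] PC=0: INC 2 -> ACC=2
Event 3 (EXEC): [IRQ0] PC=1: IRET -> resume MAIN at PC=0 (depth now 0)
Event 4 (EXEC): [MAIN] PC=0: INC 5 -> ACC=7
Event 5 (EXEC): [MAIN] PC=1: INC 3 -> ACC=10
Event 6 (EXEC): [MAIN] PC=2: DEC 2 -> ACC=8
Event 7 (INT 0): INT 0 arrives: push (MAIN, PC=3), enter IRQ0 at PC=0 (depth now 1)
Event 8 (EXEC): [IRQ0] PC=0: INC 2 -> ACC=10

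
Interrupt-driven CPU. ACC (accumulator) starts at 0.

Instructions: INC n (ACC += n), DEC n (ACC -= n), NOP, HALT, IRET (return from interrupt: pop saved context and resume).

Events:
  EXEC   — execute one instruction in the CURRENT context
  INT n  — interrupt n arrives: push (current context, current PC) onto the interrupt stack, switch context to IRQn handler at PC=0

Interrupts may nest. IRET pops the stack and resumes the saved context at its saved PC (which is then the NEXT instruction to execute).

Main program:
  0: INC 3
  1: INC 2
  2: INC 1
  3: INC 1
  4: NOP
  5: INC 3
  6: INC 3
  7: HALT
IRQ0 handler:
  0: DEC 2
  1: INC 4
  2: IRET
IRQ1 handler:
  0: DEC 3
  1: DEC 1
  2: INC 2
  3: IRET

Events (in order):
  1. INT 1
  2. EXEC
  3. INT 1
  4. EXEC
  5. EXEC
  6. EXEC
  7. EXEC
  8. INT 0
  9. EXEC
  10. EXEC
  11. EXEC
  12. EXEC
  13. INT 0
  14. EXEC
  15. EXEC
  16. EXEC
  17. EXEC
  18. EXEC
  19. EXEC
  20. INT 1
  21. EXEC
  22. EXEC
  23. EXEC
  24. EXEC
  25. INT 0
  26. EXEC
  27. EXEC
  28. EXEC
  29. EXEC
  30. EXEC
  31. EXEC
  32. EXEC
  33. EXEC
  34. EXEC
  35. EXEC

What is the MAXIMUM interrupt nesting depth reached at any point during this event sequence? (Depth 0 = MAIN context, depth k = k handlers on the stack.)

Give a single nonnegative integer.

Event 1 (INT 1): INT 1 arrives: push (MAIN, PC=0), enter IRQ1 at PC=0 (depth now 1) [depth=1]
Event 2 (EXEC): [IRQ1] PC=0: DEC 3 -> ACC=-3 [depth=1]
Event 3 (INT 1): INT 1 arrives: push (IRQ1, PC=1), enter IRQ1 at PC=0 (depth now 2) [depth=2]
Event 4 (EXEC): [IRQ1] PC=0: DEC 3 -> ACC=-6 [depth=2]
Event 5 (EXEC): [IRQ1] PC=1: DEC 1 -> ACC=-7 [depth=2]
Event 6 (EXEC): [IRQ1] PC=2: INC 2 -> ACC=-5 [depth=2]
Event 7 (EXEC): [IRQ1] PC=3: IRET -> resume IRQ1 at PC=1 (depth now 1) [depth=1]
Event 8 (INT 0): INT 0 arrives: push (IRQ1, PC=1), enter IRQ0 at PC=0 (depth now 2) [depth=2]
Event 9 (EXEC): [IRQ0] PC=0: DEC 2 -> ACC=-7 [depth=2]
Event 10 (EXEC): [IRQ0] PC=1: INC 4 -> ACC=-3 [depth=2]
Event 11 (EXEC): [IRQ0] PC=2: IRET -> resume IRQ1 at PC=1 (depth now 1) [depth=1]
Event 12 (EXEC): [IRQ1] PC=1: DEC 1 -> ACC=-4 [depth=1]
Event 13 (INT 0): INT 0 arrives: push (IRQ1, PC=2), enter IRQ0 at PC=0 (depth now 2) [depth=2]
Event 14 (EXEC): [IRQ0] PC=0: DEC 2 -> ACC=-6 [depth=2]
Event 15 (EXEC): [IRQ0] PC=1: INC 4 -> ACC=-2 [depth=2]
Event 16 (EXEC): [IRQ0] PC=2: IRET -> resume IRQ1 at PC=2 (depth now 1) [depth=1]
Event 17 (EXEC): [IRQ1] PC=2: INC 2 -> ACC=0 [depth=1]
Event 18 (EXEC): [IRQ1] PC=3: IRET -> resume MAIN at PC=0 (depth now 0) [depth=0]
Event 19 (EXEC): [MAIN] PC=0: INC 3 -> ACC=3 [depth=0]
Event 20 (INT 1): INT 1 arrives: push (MAIN, PC=1), enter IRQ1 at PC=0 (depth now 1) [depth=1]
Event 21 (EXEC): [IRQ1] PC=0: DEC 3 -> ACC=0 [depth=1]
Event 22 (EXEC): [IRQ1] PC=1: DEC 1 -> ACC=-1 [depth=1]
Event 23 (EXEC): [IRQ1] PC=2: INC 2 -> ACC=1 [depth=1]
Event 24 (EXEC): [IRQ1] PC=3: IRET -> resume MAIN at PC=1 (depth now 0) [depth=0]
Event 25 (INT 0): INT 0 arrives: push (MAIN, PC=1), enter IRQ0 at PC=0 (depth now 1) [depth=1]
Event 26 (EXEC): [IRQ0] PC=0: DEC 2 -> ACC=-1 [depth=1]
Event 27 (EXEC): [IRQ0] PC=1: INC 4 -> ACC=3 [depth=1]
Event 28 (EXEC): [IRQ0] PC=2: IRET -> resume MAIN at PC=1 (depth now 0) [depth=0]
Event 29 (EXEC): [MAIN] PC=1: INC 2 -> ACC=5 [depth=0]
Event 30 (EXEC): [MAIN] PC=2: INC 1 -> ACC=6 [depth=0]
Event 31 (EXEC): [MAIN] PC=3: INC 1 -> ACC=7 [depth=0]
Event 32 (EXEC): [MAIN] PC=4: NOP [depth=0]
Event 33 (EXEC): [MAIN] PC=5: INC 3 -> ACC=10 [depth=0]
Event 34 (EXEC): [MAIN] PC=6: INC 3 -> ACC=13 [depth=0]
Event 35 (EXEC): [MAIN] PC=7: HALT [depth=0]
Max depth observed: 2

Answer: 2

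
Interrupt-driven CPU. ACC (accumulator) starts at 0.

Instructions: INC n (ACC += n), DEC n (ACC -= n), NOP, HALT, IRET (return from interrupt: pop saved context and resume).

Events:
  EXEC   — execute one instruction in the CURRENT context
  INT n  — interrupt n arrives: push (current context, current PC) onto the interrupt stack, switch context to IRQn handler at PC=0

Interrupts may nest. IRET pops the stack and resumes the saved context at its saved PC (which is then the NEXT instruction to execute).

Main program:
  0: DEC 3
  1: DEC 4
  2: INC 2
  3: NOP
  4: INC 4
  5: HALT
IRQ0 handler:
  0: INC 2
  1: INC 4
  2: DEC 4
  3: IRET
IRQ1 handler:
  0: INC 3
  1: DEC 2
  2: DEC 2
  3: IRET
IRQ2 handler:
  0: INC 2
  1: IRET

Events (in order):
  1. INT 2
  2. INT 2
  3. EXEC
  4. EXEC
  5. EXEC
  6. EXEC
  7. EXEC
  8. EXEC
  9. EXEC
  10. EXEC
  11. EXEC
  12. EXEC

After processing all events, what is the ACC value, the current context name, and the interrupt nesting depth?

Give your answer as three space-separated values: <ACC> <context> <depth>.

Event 1 (INT 2): INT 2 arrives: push (MAIN, PC=0), enter IRQ2 at PC=0 (depth now 1)
Event 2 (INT 2): INT 2 arrives: push (IRQ2, PC=0), enter IRQ2 at PC=0 (depth now 2)
Event 3 (EXEC): [IRQ2] PC=0: INC 2 -> ACC=2
Event 4 (EXEC): [IRQ2] PC=1: IRET -> resume IRQ2 at PC=0 (depth now 1)
Event 5 (EXEC): [IRQ2] PC=0: INC 2 -> ACC=4
Event 6 (EXEC): [IRQ2] PC=1: IRET -> resume MAIN at PC=0 (depth now 0)
Event 7 (EXEC): [MAIN] PC=0: DEC 3 -> ACC=1
Event 8 (EXEC): [MAIN] PC=1: DEC 4 -> ACC=-3
Event 9 (EXEC): [MAIN] PC=2: INC 2 -> ACC=-1
Event 10 (EXEC): [MAIN] PC=3: NOP
Event 11 (EXEC): [MAIN] PC=4: INC 4 -> ACC=3
Event 12 (EXEC): [MAIN] PC=5: HALT

Answer: 3 MAIN 0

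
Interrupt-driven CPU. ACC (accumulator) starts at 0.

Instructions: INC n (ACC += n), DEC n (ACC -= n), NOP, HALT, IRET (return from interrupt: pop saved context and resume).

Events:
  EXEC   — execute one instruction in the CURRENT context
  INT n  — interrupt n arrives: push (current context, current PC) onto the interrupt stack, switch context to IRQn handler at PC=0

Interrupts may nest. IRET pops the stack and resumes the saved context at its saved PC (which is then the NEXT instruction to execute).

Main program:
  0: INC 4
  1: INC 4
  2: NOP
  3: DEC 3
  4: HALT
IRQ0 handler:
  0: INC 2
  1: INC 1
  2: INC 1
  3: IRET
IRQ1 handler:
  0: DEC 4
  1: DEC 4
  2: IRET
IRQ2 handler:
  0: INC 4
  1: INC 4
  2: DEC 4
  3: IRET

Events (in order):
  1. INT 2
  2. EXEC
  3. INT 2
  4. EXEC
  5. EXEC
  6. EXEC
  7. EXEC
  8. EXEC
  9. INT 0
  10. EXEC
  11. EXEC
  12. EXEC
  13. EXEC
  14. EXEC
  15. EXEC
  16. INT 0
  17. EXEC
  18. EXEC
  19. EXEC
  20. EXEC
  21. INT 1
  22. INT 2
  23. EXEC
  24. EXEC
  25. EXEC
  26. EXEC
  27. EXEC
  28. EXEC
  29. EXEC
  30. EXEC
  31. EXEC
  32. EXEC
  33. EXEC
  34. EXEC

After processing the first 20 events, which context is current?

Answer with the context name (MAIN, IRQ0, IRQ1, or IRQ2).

Event 1 (INT 2): INT 2 arrives: push (MAIN, PC=0), enter IRQ2 at PC=0 (depth now 1)
Event 2 (EXEC): [IRQ2] PC=0: INC 4 -> ACC=4
Event 3 (INT 2): INT 2 arrives: push (IRQ2, PC=1), enter IRQ2 at PC=0 (depth now 2)
Event 4 (EXEC): [IRQ2] PC=0: INC 4 -> ACC=8
Event 5 (EXEC): [IRQ2] PC=1: INC 4 -> ACC=12
Event 6 (EXEC): [IRQ2] PC=2: DEC 4 -> ACC=8
Event 7 (EXEC): [IRQ2] PC=3: IRET -> resume IRQ2 at PC=1 (depth now 1)
Event 8 (EXEC): [IRQ2] PC=1: INC 4 -> ACC=12
Event 9 (INT 0): INT 0 arrives: push (IRQ2, PC=2), enter IRQ0 at PC=0 (depth now 2)
Event 10 (EXEC): [IRQ0] PC=0: INC 2 -> ACC=14
Event 11 (EXEC): [IRQ0] PC=1: INC 1 -> ACC=15
Event 12 (EXEC): [IRQ0] PC=2: INC 1 -> ACC=16
Event 13 (EXEC): [IRQ0] PC=3: IRET -> resume IRQ2 at PC=2 (depth now 1)
Event 14 (EXEC): [IRQ2] PC=2: DEC 4 -> ACC=12
Event 15 (EXEC): [IRQ2] PC=3: IRET -> resume MAIN at PC=0 (depth now 0)
Event 16 (INT 0): INT 0 arrives: push (MAIN, PC=0), enter IRQ0 at PC=0 (depth now 1)
Event 17 (EXEC): [IRQ0] PC=0: INC 2 -> ACC=14
Event 18 (EXEC): [IRQ0] PC=1: INC 1 -> ACC=15
Event 19 (EXEC): [IRQ0] PC=2: INC 1 -> ACC=16
Event 20 (EXEC): [IRQ0] PC=3: IRET -> resume MAIN at PC=0 (depth now 0)

Answer: MAIN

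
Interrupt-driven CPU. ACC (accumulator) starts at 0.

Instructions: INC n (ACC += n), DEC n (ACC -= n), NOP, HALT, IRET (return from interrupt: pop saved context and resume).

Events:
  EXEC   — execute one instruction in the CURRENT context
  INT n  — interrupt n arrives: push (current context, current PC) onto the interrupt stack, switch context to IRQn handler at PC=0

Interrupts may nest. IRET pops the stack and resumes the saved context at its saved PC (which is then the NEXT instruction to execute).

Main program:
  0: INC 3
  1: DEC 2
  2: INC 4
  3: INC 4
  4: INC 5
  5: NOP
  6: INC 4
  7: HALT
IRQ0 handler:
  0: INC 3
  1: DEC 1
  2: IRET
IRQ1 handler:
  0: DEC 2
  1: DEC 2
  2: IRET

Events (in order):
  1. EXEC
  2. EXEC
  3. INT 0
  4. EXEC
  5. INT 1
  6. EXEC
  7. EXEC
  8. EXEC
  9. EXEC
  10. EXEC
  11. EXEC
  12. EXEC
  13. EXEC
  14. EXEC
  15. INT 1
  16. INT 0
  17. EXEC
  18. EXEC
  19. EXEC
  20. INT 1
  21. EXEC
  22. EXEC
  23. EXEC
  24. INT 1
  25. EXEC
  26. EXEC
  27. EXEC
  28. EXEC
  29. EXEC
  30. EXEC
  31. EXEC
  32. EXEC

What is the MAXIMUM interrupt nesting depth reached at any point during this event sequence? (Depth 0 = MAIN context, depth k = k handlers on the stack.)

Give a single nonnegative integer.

Event 1 (EXEC): [MAIN] PC=0: INC 3 -> ACC=3 [depth=0]
Event 2 (EXEC): [MAIN] PC=1: DEC 2 -> ACC=1 [depth=0]
Event 3 (INT 0): INT 0 arrives: push (MAIN, PC=2), enter IRQ0 at PC=0 (depth now 1) [depth=1]
Event 4 (EXEC): [IRQ0] PC=0: INC 3 -> ACC=4 [depth=1]
Event 5 (INT 1): INT 1 arrives: push (IRQ0, PC=1), enter IRQ1 at PC=0 (depth now 2) [depth=2]
Event 6 (EXEC): [IRQ1] PC=0: DEC 2 -> ACC=2 [depth=2]
Event 7 (EXEC): [IRQ1] PC=1: DEC 2 -> ACC=0 [depth=2]
Event 8 (EXEC): [IRQ1] PC=2: IRET -> resume IRQ0 at PC=1 (depth now 1) [depth=1]
Event 9 (EXEC): [IRQ0] PC=1: DEC 1 -> ACC=-1 [depth=1]
Event 10 (EXEC): [IRQ0] PC=2: IRET -> resume MAIN at PC=2 (depth now 0) [depth=0]
Event 11 (EXEC): [MAIN] PC=2: INC 4 -> ACC=3 [depth=0]
Event 12 (EXEC): [MAIN] PC=3: INC 4 -> ACC=7 [depth=0]
Event 13 (EXEC): [MAIN] PC=4: INC 5 -> ACC=12 [depth=0]
Event 14 (EXEC): [MAIN] PC=5: NOP [depth=0]
Event 15 (INT 1): INT 1 arrives: push (MAIN, PC=6), enter IRQ1 at PC=0 (depth now 1) [depth=1]
Event 16 (INT 0): INT 0 arrives: push (IRQ1, PC=0), enter IRQ0 at PC=0 (depth now 2) [depth=2]
Event 17 (EXEC): [IRQ0] PC=0: INC 3 -> ACC=15 [depth=2]
Event 18 (EXEC): [IRQ0] PC=1: DEC 1 -> ACC=14 [depth=2]
Event 19 (EXEC): [IRQ0] PC=2: IRET -> resume IRQ1 at PC=0 (depth now 1) [depth=1]
Event 20 (INT 1): INT 1 arrives: push (IRQ1, PC=0), enter IRQ1 at PC=0 (depth now 2) [depth=2]
Event 21 (EXEC): [IRQ1] PC=0: DEC 2 -> ACC=12 [depth=2]
Event 22 (EXEC): [IRQ1] PC=1: DEC 2 -> ACC=10 [depth=2]
Event 23 (EXEC): [IRQ1] PC=2: IRET -> resume IRQ1 at PC=0 (depth now 1) [depth=1]
Event 24 (INT 1): INT 1 arrives: push (IRQ1, PC=0), enter IRQ1 at PC=0 (depth now 2) [depth=2]
Event 25 (EXEC): [IRQ1] PC=0: DEC 2 -> ACC=8 [depth=2]
Event 26 (EXEC): [IRQ1] PC=1: DEC 2 -> ACC=6 [depth=2]
Event 27 (EXEC): [IRQ1] PC=2: IRET -> resume IRQ1 at PC=0 (depth now 1) [depth=1]
Event 28 (EXEC): [IRQ1] PC=0: DEC 2 -> ACC=4 [depth=1]
Event 29 (EXEC): [IRQ1] PC=1: DEC 2 -> ACC=2 [depth=1]
Event 30 (EXEC): [IRQ1] PC=2: IRET -> resume MAIN at PC=6 (depth now 0) [depth=0]
Event 31 (EXEC): [MAIN] PC=6: INC 4 -> ACC=6 [depth=0]
Event 32 (EXEC): [MAIN] PC=7: HALT [depth=0]
Max depth observed: 2

Answer: 2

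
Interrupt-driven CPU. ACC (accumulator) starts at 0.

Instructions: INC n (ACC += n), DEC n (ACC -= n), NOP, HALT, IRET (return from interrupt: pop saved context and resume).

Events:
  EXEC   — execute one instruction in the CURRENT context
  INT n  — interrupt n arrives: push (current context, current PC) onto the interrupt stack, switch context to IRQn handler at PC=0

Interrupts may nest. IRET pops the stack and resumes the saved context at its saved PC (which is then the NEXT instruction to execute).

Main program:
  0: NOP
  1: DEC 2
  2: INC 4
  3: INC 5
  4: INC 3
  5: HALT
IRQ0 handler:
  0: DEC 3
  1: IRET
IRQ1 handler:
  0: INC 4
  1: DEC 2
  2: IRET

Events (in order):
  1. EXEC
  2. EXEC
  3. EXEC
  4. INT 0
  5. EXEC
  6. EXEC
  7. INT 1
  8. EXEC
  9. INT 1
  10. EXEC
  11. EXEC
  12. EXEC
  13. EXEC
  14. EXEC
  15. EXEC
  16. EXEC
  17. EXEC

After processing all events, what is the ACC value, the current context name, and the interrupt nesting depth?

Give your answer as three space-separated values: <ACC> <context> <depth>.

Event 1 (EXEC): [MAIN] PC=0: NOP
Event 2 (EXEC): [MAIN] PC=1: DEC 2 -> ACC=-2
Event 3 (EXEC): [MAIN] PC=2: INC 4 -> ACC=2
Event 4 (INT 0): INT 0 arrives: push (MAIN, PC=3), enter IRQ0 at PC=0 (depth now 1)
Event 5 (EXEC): [IRQ0] PC=0: DEC 3 -> ACC=-1
Event 6 (EXEC): [IRQ0] PC=1: IRET -> resume MAIN at PC=3 (depth now 0)
Event 7 (INT 1): INT 1 arrives: push (MAIN, PC=3), enter IRQ1 at PC=0 (depth now 1)
Event 8 (EXEC): [IRQ1] PC=0: INC 4 -> ACC=3
Event 9 (INT 1): INT 1 arrives: push (IRQ1, PC=1), enter IRQ1 at PC=0 (depth now 2)
Event 10 (EXEC): [IRQ1] PC=0: INC 4 -> ACC=7
Event 11 (EXEC): [IRQ1] PC=1: DEC 2 -> ACC=5
Event 12 (EXEC): [IRQ1] PC=2: IRET -> resume IRQ1 at PC=1 (depth now 1)
Event 13 (EXEC): [IRQ1] PC=1: DEC 2 -> ACC=3
Event 14 (EXEC): [IRQ1] PC=2: IRET -> resume MAIN at PC=3 (depth now 0)
Event 15 (EXEC): [MAIN] PC=3: INC 5 -> ACC=8
Event 16 (EXEC): [MAIN] PC=4: INC 3 -> ACC=11
Event 17 (EXEC): [MAIN] PC=5: HALT

Answer: 11 MAIN 0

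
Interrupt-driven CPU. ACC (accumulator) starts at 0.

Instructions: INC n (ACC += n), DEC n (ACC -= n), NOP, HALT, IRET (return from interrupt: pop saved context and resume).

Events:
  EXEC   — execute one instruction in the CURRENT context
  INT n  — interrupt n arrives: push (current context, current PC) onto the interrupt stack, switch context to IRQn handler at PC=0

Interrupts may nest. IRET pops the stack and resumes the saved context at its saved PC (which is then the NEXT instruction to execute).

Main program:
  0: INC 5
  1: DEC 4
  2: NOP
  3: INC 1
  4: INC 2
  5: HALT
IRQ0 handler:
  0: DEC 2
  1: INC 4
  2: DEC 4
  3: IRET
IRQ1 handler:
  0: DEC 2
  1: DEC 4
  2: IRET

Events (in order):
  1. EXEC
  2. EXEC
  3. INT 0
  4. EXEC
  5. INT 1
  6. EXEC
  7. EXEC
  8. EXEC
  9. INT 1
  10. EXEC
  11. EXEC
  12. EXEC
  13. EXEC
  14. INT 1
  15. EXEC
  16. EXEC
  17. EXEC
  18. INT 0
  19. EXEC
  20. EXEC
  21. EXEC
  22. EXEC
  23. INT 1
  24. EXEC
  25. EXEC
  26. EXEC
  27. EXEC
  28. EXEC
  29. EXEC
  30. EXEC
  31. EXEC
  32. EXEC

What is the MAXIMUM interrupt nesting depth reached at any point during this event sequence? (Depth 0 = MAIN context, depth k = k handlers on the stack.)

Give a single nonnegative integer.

Event 1 (EXEC): [MAIN] PC=0: INC 5 -> ACC=5 [depth=0]
Event 2 (EXEC): [MAIN] PC=1: DEC 4 -> ACC=1 [depth=0]
Event 3 (INT 0): INT 0 arrives: push (MAIN, PC=2), enter IRQ0 at PC=0 (depth now 1) [depth=1]
Event 4 (EXEC): [IRQ0] PC=0: DEC 2 -> ACC=-1 [depth=1]
Event 5 (INT 1): INT 1 arrives: push (IRQ0, PC=1), enter IRQ1 at PC=0 (depth now 2) [depth=2]
Event 6 (EXEC): [IRQ1] PC=0: DEC 2 -> ACC=-3 [depth=2]
Event 7 (EXEC): [IRQ1] PC=1: DEC 4 -> ACC=-7 [depth=2]
Event 8 (EXEC): [IRQ1] PC=2: IRET -> resume IRQ0 at PC=1 (depth now 1) [depth=1]
Event 9 (INT 1): INT 1 arrives: push (IRQ0, PC=1), enter IRQ1 at PC=0 (depth now 2) [depth=2]
Event 10 (EXEC): [IRQ1] PC=0: DEC 2 -> ACC=-9 [depth=2]
Event 11 (EXEC): [IRQ1] PC=1: DEC 4 -> ACC=-13 [depth=2]
Event 12 (EXEC): [IRQ1] PC=2: IRET -> resume IRQ0 at PC=1 (depth now 1) [depth=1]
Event 13 (EXEC): [IRQ0] PC=1: INC 4 -> ACC=-9 [depth=1]
Event 14 (INT 1): INT 1 arrives: push (IRQ0, PC=2), enter IRQ1 at PC=0 (depth now 2) [depth=2]
Event 15 (EXEC): [IRQ1] PC=0: DEC 2 -> ACC=-11 [depth=2]
Event 16 (EXEC): [IRQ1] PC=1: DEC 4 -> ACC=-15 [depth=2]
Event 17 (EXEC): [IRQ1] PC=2: IRET -> resume IRQ0 at PC=2 (depth now 1) [depth=1]
Event 18 (INT 0): INT 0 arrives: push (IRQ0, PC=2), enter IRQ0 at PC=0 (depth now 2) [depth=2]
Event 19 (EXEC): [IRQ0] PC=0: DEC 2 -> ACC=-17 [depth=2]
Event 20 (EXEC): [IRQ0] PC=1: INC 4 -> ACC=-13 [depth=2]
Event 21 (EXEC): [IRQ0] PC=2: DEC 4 -> ACC=-17 [depth=2]
Event 22 (EXEC): [IRQ0] PC=3: IRET -> resume IRQ0 at PC=2 (depth now 1) [depth=1]
Event 23 (INT 1): INT 1 arrives: push (IRQ0, PC=2), enter IRQ1 at PC=0 (depth now 2) [depth=2]
Event 24 (EXEC): [IRQ1] PC=0: DEC 2 -> ACC=-19 [depth=2]
Event 25 (EXEC): [IRQ1] PC=1: DEC 4 -> ACC=-23 [depth=2]
Event 26 (EXEC): [IRQ1] PC=2: IRET -> resume IRQ0 at PC=2 (depth now 1) [depth=1]
Event 27 (EXEC): [IRQ0] PC=2: DEC 4 -> ACC=-27 [depth=1]
Event 28 (EXEC): [IRQ0] PC=3: IRET -> resume MAIN at PC=2 (depth now 0) [depth=0]
Event 29 (EXEC): [MAIN] PC=2: NOP [depth=0]
Event 30 (EXEC): [MAIN] PC=3: INC 1 -> ACC=-26 [depth=0]
Event 31 (EXEC): [MAIN] PC=4: INC 2 -> ACC=-24 [depth=0]
Event 32 (EXEC): [MAIN] PC=5: HALT [depth=0]
Max depth observed: 2

Answer: 2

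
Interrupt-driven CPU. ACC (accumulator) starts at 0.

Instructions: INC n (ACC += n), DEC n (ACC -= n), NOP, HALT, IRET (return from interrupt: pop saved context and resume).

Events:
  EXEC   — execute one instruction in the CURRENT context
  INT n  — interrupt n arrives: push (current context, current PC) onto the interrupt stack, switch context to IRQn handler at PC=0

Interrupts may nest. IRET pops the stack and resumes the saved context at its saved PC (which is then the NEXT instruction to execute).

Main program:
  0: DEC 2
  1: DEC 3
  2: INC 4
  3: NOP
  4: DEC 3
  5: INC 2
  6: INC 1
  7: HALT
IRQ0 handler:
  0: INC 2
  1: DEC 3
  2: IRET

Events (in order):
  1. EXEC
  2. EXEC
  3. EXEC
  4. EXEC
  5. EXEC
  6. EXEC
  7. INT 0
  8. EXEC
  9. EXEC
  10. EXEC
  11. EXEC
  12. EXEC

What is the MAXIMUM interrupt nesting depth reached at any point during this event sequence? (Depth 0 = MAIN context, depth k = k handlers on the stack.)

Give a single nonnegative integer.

Event 1 (EXEC): [MAIN] PC=0: DEC 2 -> ACC=-2 [depth=0]
Event 2 (EXEC): [MAIN] PC=1: DEC 3 -> ACC=-5 [depth=0]
Event 3 (EXEC): [MAIN] PC=2: INC 4 -> ACC=-1 [depth=0]
Event 4 (EXEC): [MAIN] PC=3: NOP [depth=0]
Event 5 (EXEC): [MAIN] PC=4: DEC 3 -> ACC=-4 [depth=0]
Event 6 (EXEC): [MAIN] PC=5: INC 2 -> ACC=-2 [depth=0]
Event 7 (INT 0): INT 0 arrives: push (MAIN, PC=6), enter IRQ0 at PC=0 (depth now 1) [depth=1]
Event 8 (EXEC): [IRQ0] PC=0: INC 2 -> ACC=0 [depth=1]
Event 9 (EXEC): [IRQ0] PC=1: DEC 3 -> ACC=-3 [depth=1]
Event 10 (EXEC): [IRQ0] PC=2: IRET -> resume MAIN at PC=6 (depth now 0) [depth=0]
Event 11 (EXEC): [MAIN] PC=6: INC 1 -> ACC=-2 [depth=0]
Event 12 (EXEC): [MAIN] PC=7: HALT [depth=0]
Max depth observed: 1

Answer: 1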